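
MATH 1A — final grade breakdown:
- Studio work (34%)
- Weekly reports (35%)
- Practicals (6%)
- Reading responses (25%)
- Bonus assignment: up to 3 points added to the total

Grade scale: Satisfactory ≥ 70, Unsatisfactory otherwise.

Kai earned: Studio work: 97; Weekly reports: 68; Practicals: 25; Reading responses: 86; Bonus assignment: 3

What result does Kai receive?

Weighted total:
  Studio work 97 × 0.34 = 32.98
  Weekly reports 68 × 0.35 = 23.8
  Practicals 25 × 0.06 = 1.5
  Reading responses 86 × 0.25 = 21.5
Sum = 79.78
Bonus assignment: 79.78 + 3 = 82.78
82.78 ≥ 70 → Satisfactory

Satisfactory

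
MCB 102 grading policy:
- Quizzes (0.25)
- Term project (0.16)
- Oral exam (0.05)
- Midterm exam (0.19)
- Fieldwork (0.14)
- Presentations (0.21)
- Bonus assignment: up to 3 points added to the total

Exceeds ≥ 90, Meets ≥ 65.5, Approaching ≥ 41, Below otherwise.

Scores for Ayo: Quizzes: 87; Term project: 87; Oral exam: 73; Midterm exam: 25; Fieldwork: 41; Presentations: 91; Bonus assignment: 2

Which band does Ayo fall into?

Meets

Weighted total:
  Quizzes 87 × 0.25 = 21.75
  Term project 87 × 0.16 = 13.92
  Oral exam 73 × 0.05 = 3.65
  Midterm exam 25 × 0.19 = 4.75
  Fieldwork 41 × 0.14 = 5.74
  Presentations 91 × 0.21 = 19.11
Sum = 68.92
Bonus assignment: 68.92 + 2 = 70.92
70.92 is ≥ 65.5 and < 90 → Meets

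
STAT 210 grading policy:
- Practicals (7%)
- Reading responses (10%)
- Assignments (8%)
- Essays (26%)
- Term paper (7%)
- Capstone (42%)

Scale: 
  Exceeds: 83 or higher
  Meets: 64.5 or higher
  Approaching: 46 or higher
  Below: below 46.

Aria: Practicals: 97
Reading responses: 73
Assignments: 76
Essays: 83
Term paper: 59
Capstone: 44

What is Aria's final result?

Weighted total:
  Practicals 97 × 0.07 = 6.79
  Reading responses 73 × 0.1 = 7.3
  Assignments 76 × 0.08 = 6.08
  Essays 83 × 0.26 = 21.58
  Term paper 59 × 0.07 = 4.13
  Capstone 44 × 0.42 = 18.48
Sum = 64.36
64.36 is ≥ 46 and < 64.5 → Approaching

Approaching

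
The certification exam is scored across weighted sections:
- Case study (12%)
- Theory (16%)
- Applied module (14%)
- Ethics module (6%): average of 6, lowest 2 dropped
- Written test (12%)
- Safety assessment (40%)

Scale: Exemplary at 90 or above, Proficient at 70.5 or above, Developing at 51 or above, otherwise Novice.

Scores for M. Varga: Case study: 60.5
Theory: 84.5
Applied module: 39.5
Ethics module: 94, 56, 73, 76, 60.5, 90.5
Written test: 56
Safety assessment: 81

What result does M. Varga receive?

Ethics module: drop 56, 60.5 → average of remaining 4 = 333.5/4 = 83.375
Weighted total:
  Case study 60.5 × 0.12 = 7.26
  Theory 84.5 × 0.16 = 13.52
  Applied module 39.5 × 0.14 = 5.53
  Ethics module 83.375 × 0.06 = 5.0025
  Written test 56 × 0.12 = 6.72
  Safety assessment 81 × 0.4 = 32.4
Sum = 70.4325
70.4325 is ≥ 51 and < 70.5 → Developing

Developing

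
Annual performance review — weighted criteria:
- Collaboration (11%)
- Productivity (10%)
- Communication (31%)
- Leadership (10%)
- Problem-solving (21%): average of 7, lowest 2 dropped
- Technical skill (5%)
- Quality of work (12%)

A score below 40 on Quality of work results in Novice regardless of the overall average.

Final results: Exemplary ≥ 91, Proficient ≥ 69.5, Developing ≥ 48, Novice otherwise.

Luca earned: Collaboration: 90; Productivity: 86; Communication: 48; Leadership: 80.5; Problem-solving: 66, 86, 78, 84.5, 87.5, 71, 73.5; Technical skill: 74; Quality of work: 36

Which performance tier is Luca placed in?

Problem-solving: drop 66, 71 → average of remaining 5 = 409.5/5 = 81.9
Quality of work score 36 < 40: minimum not met.
Weighted total:
  Collaboration 90 × 0.11 = 9.9
  Productivity 86 × 0.1 = 8.6
  Communication 48 × 0.31 = 14.88
  Leadership 80.5 × 0.1 = 8.05
  Problem-solving 81.9 × 0.21 = 17.199
  Technical skill 74 × 0.05 = 3.7
  Quality of work 36 × 0.12 = 4.32
Sum = 66.649
Because the Quality of work minimum was not met, the result is Novice.

Novice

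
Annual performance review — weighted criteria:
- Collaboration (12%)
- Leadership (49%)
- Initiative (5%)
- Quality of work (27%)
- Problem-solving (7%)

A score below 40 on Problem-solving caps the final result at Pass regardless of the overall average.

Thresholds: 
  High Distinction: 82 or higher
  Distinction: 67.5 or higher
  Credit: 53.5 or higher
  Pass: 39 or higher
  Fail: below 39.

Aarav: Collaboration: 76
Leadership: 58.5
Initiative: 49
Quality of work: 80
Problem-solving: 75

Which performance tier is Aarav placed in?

Credit

Problem-solving score 75 ≥ 40: minimum met.
Weighted total:
  Collaboration 76 × 0.12 = 9.12
  Leadership 58.5 × 0.49 = 28.665
  Initiative 49 × 0.05 = 2.45
  Quality of work 80 × 0.27 = 21.6
  Problem-solving 75 × 0.07 = 5.25
Sum = 67.085
67.085 is ≥ 53.5 and < 67.5 → Credit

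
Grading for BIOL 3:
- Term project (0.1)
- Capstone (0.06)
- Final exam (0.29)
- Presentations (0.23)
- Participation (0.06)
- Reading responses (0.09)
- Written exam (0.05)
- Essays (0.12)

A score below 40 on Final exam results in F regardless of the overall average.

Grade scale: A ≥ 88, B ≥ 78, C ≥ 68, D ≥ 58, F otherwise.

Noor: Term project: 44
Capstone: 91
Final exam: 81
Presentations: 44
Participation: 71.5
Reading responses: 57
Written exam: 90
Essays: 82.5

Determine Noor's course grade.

D

Final exam score 81 ≥ 40: minimum met.
Weighted total:
  Term project 44 × 0.1 = 4.4
  Capstone 91 × 0.06 = 5.46
  Final exam 81 × 0.29 = 23.49
  Presentations 44 × 0.23 = 10.12
  Participation 71.5 × 0.06 = 4.29
  Reading responses 57 × 0.09 = 5.13
  Written exam 90 × 0.05 = 4.5
  Essays 82.5 × 0.12 = 9.9
Sum = 67.29
67.29 is ≥ 58 and < 68 → D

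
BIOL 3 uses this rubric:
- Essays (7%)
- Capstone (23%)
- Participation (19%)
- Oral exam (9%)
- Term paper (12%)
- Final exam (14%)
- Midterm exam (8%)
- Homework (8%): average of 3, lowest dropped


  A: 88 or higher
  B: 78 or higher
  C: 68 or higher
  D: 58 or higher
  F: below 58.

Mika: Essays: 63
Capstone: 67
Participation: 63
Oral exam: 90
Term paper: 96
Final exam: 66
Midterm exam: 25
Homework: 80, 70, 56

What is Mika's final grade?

C

Homework: drop 56 → average of remaining 2 = 150/2 = 75
Weighted total:
  Essays 63 × 0.07 = 4.41
  Capstone 67 × 0.23 = 15.41
  Participation 63 × 0.19 = 11.97
  Oral exam 90 × 0.09 = 8.1
  Term paper 96 × 0.12 = 11.52
  Final exam 66 × 0.14 = 9.24
  Midterm exam 25 × 0.08 = 2
  Homework 75 × 0.08 = 6
Sum = 68.65
68.65 is ≥ 68 and < 78 → C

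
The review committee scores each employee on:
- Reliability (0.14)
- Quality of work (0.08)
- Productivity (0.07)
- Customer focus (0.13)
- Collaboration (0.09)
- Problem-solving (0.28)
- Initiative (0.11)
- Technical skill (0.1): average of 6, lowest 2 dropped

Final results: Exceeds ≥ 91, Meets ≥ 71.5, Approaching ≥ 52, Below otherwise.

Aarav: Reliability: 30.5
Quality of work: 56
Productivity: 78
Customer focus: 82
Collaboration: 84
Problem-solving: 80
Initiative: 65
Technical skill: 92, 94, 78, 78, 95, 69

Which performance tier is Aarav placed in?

Approaching

Technical skill: drop 69, 78 → average of remaining 4 = 359/4 = 89.75
Weighted total:
  Reliability 30.5 × 0.14 = 4.27
  Quality of work 56 × 0.08 = 4.48
  Productivity 78 × 0.07 = 5.46
  Customer focus 82 × 0.13 = 10.66
  Collaboration 84 × 0.09 = 7.56
  Problem-solving 80 × 0.28 = 22.4
  Initiative 65 × 0.11 = 7.15
  Technical skill 89.75 × 0.1 = 8.975
Sum = 70.955
70.955 is ≥ 52 and < 71.5 → Approaching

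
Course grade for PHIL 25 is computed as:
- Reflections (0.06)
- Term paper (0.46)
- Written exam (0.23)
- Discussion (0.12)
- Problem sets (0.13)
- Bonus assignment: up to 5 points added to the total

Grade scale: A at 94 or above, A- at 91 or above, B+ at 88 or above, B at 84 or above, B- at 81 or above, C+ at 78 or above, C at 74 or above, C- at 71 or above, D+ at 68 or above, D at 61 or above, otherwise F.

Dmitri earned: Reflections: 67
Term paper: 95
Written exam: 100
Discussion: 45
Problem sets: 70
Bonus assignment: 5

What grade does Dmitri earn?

Weighted total:
  Reflections 67 × 0.06 = 4.02
  Term paper 95 × 0.46 = 43.7
  Written exam 100 × 0.23 = 23
  Discussion 45 × 0.12 = 5.4
  Problem sets 70 × 0.13 = 9.1
Sum = 85.22
Bonus assignment: 85.22 + 5 = 90.22
90.22 is ≥ 88 and < 91 → B+

B+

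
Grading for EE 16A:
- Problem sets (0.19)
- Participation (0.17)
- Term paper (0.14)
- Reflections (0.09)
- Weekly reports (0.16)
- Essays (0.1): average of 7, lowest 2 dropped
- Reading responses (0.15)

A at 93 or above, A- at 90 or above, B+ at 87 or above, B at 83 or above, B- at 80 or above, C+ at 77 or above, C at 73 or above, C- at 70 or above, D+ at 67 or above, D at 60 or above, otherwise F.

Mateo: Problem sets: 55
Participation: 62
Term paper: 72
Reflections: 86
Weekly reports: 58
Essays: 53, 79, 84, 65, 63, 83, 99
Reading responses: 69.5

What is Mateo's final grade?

D

Essays: drop 53, 63 → average of remaining 5 = 410/5 = 82
Weighted total:
  Problem sets 55 × 0.19 = 10.45
  Participation 62 × 0.17 = 10.54
  Term paper 72 × 0.14 = 10.08
  Reflections 86 × 0.09 = 7.74
  Weekly reports 58 × 0.16 = 9.28
  Essays 82 × 0.1 = 8.2
  Reading responses 69.5 × 0.15 = 10.425
Sum = 66.715
66.715 is ≥ 60 and < 67 → D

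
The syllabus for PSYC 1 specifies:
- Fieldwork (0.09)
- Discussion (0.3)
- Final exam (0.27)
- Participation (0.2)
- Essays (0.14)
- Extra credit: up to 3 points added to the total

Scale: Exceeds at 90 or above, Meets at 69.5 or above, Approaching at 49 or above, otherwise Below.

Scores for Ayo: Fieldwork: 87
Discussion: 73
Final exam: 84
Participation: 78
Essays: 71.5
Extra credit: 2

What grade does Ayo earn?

Weighted total:
  Fieldwork 87 × 0.09 = 7.83
  Discussion 73 × 0.3 = 21.9
  Final exam 84 × 0.27 = 22.68
  Participation 78 × 0.2 = 15.6
  Essays 71.5 × 0.14 = 10.01
Sum = 78.02
Extra credit: 78.02 + 2 = 80.02
80.02 is ≥ 69.5 and < 90 → Meets

Meets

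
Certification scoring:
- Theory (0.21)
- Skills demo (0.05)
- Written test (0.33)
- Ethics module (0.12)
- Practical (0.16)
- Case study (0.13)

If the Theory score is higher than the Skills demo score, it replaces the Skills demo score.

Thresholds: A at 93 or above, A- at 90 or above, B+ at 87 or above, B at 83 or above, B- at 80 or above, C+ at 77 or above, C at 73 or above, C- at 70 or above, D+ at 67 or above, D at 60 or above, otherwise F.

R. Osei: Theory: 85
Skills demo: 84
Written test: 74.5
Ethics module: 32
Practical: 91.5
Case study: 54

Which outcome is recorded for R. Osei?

C-

Theory (85) > Skills demo (84), so Skills demo counts as 85.
Weighted total:
  Theory 85 × 0.21 = 17.85
  Skills demo 85 × 0.05 = 4.25
  Written test 74.5 × 0.33 = 24.585
  Ethics module 32 × 0.12 = 3.84
  Practical 91.5 × 0.16 = 14.64
  Case study 54 × 0.13 = 7.02
Sum = 72.185
72.185 is ≥ 70 and < 73 → C-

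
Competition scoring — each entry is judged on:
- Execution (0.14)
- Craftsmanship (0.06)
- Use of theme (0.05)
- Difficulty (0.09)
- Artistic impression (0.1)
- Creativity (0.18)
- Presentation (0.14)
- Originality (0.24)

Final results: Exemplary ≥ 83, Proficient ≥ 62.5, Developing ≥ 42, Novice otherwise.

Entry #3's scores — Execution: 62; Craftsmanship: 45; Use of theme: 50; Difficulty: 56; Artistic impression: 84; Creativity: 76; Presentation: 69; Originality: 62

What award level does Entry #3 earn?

Proficient

Weighted total:
  Execution 62 × 0.14 = 8.68
  Craftsmanship 45 × 0.06 = 2.7
  Use of theme 50 × 0.05 = 2.5
  Difficulty 56 × 0.09 = 5.04
  Artistic impression 84 × 0.1 = 8.4
  Creativity 76 × 0.18 = 13.68
  Presentation 69 × 0.14 = 9.66
  Originality 62 × 0.24 = 14.88
Sum = 65.54
65.54 is ≥ 62.5 and < 83 → Proficient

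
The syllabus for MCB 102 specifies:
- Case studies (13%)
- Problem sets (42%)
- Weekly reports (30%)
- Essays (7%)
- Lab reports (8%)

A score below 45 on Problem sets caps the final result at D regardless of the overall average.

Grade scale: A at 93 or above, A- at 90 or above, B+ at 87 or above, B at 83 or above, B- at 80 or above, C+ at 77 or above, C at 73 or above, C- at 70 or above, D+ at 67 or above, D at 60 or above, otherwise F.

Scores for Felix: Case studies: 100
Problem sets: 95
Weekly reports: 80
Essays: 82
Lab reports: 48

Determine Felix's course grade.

Problem sets score 95 ≥ 45: minimum met.
Weighted total:
  Case studies 100 × 0.13 = 13
  Problem sets 95 × 0.42 = 39.9
  Weekly reports 80 × 0.3 = 24
  Essays 82 × 0.07 = 5.74
  Lab reports 48 × 0.08 = 3.84
Sum = 86.48
86.48 is ≥ 83 and < 87 → B

B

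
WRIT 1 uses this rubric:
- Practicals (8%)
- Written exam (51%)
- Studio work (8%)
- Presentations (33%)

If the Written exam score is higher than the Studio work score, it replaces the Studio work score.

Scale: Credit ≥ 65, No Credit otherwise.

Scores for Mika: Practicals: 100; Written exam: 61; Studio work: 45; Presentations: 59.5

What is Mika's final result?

No Credit

Written exam (61) > Studio work (45), so Studio work counts as 61.
Weighted total:
  Practicals 100 × 0.08 = 8
  Written exam 61 × 0.51 = 31.11
  Studio work 61 × 0.08 = 4.88
  Presentations 59.5 × 0.33 = 19.635
Sum = 63.625
63.625 < 65 → No Credit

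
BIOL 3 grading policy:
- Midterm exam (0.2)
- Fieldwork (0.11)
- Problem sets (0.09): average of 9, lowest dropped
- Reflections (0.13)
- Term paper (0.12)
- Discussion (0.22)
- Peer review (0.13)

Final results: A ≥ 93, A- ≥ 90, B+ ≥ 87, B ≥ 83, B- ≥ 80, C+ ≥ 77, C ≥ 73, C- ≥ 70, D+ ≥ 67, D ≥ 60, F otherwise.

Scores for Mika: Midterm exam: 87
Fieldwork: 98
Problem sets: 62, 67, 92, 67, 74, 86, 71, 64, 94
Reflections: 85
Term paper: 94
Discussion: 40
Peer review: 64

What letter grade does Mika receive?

C

Problem sets: drop 62 → average of remaining 8 = 615/8 = 76.875
Weighted total:
  Midterm exam 87 × 0.2 = 17.4
  Fieldwork 98 × 0.11 = 10.78
  Problem sets 76.875 × 0.09 = 6.91875
  Reflections 85 × 0.13 = 11.05
  Term paper 94 × 0.12 = 11.28
  Discussion 40 × 0.22 = 8.8
  Peer review 64 × 0.13 = 8.32
Sum = 74.54875
74.54875 is ≥ 73 and < 77 → C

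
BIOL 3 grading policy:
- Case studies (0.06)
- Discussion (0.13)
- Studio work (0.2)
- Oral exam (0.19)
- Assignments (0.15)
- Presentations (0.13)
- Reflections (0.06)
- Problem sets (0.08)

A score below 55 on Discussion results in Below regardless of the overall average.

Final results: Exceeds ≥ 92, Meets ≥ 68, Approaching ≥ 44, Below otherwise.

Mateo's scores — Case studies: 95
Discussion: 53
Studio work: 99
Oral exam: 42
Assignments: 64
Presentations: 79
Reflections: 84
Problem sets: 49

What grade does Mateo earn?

Below

Discussion score 53 < 55: minimum not met.
Weighted total:
  Case studies 95 × 0.06 = 5.7
  Discussion 53 × 0.13 = 6.89
  Studio work 99 × 0.2 = 19.8
  Oral exam 42 × 0.19 = 7.98
  Assignments 64 × 0.15 = 9.6
  Presentations 79 × 0.13 = 10.27
  Reflections 84 × 0.06 = 5.04
  Problem sets 49 × 0.08 = 3.92
Sum = 69.2
Because the Discussion minimum was not met, the result is Below.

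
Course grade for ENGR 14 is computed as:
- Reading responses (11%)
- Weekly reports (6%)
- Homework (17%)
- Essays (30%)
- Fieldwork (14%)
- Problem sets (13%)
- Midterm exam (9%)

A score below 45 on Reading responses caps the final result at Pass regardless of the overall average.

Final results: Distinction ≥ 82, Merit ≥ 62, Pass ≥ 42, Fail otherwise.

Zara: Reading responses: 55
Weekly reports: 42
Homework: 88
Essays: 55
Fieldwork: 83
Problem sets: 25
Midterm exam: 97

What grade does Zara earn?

Reading responses score 55 ≥ 45: minimum met.
Weighted total:
  Reading responses 55 × 0.11 = 6.05
  Weekly reports 42 × 0.06 = 2.52
  Homework 88 × 0.17 = 14.96
  Essays 55 × 0.3 = 16.5
  Fieldwork 83 × 0.14 = 11.62
  Problem sets 25 × 0.13 = 3.25
  Midterm exam 97 × 0.09 = 8.73
Sum = 63.63
63.63 is ≥ 62 and < 82 → Merit

Merit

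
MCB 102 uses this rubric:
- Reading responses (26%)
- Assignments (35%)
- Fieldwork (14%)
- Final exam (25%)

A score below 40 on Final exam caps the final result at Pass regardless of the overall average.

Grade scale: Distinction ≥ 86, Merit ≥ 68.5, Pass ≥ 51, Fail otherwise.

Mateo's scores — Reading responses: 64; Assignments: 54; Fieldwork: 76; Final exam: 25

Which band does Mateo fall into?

Pass

Final exam score 25 < 40: minimum not met.
Weighted total:
  Reading responses 64 × 0.26 = 16.64
  Assignments 54 × 0.35 = 18.9
  Fieldwork 76 × 0.14 = 10.64
  Final exam 25 × 0.25 = 6.25
Sum = 52.43
52.43 would be Pass; cap at Pass applies → Pass.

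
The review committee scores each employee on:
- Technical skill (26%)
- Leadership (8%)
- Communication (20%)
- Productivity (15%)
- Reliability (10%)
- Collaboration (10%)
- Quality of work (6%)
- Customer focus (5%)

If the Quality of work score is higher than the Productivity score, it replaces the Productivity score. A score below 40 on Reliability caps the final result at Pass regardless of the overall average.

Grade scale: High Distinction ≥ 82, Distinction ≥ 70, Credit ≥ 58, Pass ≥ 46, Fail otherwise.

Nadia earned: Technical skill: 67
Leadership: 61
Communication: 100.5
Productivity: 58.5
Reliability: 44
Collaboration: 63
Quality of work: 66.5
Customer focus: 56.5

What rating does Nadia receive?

Quality of work (66.5) > Productivity (58.5), so Productivity counts as 66.5.
Reliability score 44 ≥ 40: minimum met.
Weighted total:
  Technical skill 67 × 0.26 = 17.42
  Leadership 61 × 0.08 = 4.88
  Communication 100.5 × 0.2 = 20.1
  Productivity 66.5 × 0.15 = 9.975
  Reliability 44 × 0.1 = 4.4
  Collaboration 63 × 0.1 = 6.3
  Quality of work 66.5 × 0.06 = 3.99
  Customer focus 56.5 × 0.05 = 2.825
Sum = 69.89
69.89 is ≥ 58 and < 70 → Credit

Credit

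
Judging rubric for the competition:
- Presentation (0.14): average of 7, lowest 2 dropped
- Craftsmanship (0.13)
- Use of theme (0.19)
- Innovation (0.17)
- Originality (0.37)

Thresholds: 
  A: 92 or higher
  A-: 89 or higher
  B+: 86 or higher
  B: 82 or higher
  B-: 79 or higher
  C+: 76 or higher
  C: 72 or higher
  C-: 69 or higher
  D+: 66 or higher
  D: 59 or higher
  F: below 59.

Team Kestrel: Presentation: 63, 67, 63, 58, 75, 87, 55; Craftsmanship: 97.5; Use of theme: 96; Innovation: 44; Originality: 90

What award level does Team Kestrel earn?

B-

Presentation: drop 55, 58 → average of remaining 5 = 355/5 = 71
Weighted total:
  Presentation 71 × 0.14 = 9.94
  Craftsmanship 97.5 × 0.13 = 12.675
  Use of theme 96 × 0.19 = 18.24
  Innovation 44 × 0.17 = 7.48
  Originality 90 × 0.37 = 33.3
Sum = 81.635
81.635 is ≥ 79 and < 82 → B-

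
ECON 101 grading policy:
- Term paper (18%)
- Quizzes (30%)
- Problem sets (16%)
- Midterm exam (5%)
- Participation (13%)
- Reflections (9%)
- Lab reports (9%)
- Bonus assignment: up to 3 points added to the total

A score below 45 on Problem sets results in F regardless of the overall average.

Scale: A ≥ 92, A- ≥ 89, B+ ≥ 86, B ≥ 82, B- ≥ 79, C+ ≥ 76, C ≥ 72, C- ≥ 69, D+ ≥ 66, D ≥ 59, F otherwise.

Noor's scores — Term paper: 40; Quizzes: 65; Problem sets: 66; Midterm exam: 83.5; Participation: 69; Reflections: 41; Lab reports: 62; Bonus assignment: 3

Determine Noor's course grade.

Problem sets score 66 ≥ 45: minimum met.
Weighted total:
  Term paper 40 × 0.18 = 7.2
  Quizzes 65 × 0.3 = 19.5
  Problem sets 66 × 0.16 = 10.56
  Midterm exam 83.5 × 0.05 = 4.175
  Participation 69 × 0.13 = 8.97
  Reflections 41 × 0.09 = 3.69
  Lab reports 62 × 0.09 = 5.58
Sum = 59.675
Bonus assignment: 59.675 + 3 = 62.675
62.675 is ≥ 59 and < 66 → D

D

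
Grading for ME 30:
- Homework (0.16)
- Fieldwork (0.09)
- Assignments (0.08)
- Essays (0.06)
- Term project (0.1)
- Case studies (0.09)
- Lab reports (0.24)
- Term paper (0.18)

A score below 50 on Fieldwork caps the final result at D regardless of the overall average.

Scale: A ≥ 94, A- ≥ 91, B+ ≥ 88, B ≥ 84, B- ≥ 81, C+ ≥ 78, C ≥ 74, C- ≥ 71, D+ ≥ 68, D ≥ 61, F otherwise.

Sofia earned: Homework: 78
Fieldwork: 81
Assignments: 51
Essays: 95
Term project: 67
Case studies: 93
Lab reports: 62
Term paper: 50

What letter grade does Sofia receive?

D+

Fieldwork score 81 ≥ 50: minimum met.
Weighted total:
  Homework 78 × 0.16 = 12.48
  Fieldwork 81 × 0.09 = 7.29
  Assignments 51 × 0.08 = 4.08
  Essays 95 × 0.06 = 5.7
  Term project 67 × 0.1 = 6.7
  Case studies 93 × 0.09 = 8.37
  Lab reports 62 × 0.24 = 14.88
  Term paper 50 × 0.18 = 9
Sum = 68.5
68.5 is ≥ 68 and < 71 → D+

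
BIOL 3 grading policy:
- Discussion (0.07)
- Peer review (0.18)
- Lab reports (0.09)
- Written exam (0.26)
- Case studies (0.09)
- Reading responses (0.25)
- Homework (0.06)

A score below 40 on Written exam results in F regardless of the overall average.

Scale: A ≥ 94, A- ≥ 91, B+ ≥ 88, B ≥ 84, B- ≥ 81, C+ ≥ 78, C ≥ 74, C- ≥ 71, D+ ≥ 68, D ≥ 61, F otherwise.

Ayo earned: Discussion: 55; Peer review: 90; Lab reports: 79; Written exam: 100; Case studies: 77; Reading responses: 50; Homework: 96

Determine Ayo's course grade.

Written exam score 100 ≥ 40: minimum met.
Weighted total:
  Discussion 55 × 0.07 = 3.85
  Peer review 90 × 0.18 = 16.2
  Lab reports 79 × 0.09 = 7.11
  Written exam 100 × 0.26 = 26
  Case studies 77 × 0.09 = 6.93
  Reading responses 50 × 0.25 = 12.5
  Homework 96 × 0.06 = 5.76
Sum = 78.35
78.35 is ≥ 78 and < 81 → C+

C+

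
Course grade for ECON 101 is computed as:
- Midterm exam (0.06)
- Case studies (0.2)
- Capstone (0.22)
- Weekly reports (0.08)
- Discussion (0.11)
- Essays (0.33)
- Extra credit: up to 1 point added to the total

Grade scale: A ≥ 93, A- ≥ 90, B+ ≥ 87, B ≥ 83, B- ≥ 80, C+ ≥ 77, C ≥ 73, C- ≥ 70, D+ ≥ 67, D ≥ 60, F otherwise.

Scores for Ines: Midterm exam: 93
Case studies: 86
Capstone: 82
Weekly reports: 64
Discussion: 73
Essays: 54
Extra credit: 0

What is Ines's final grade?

Weighted total:
  Midterm exam 93 × 0.06 = 5.58
  Case studies 86 × 0.2 = 17.2
  Capstone 82 × 0.22 = 18.04
  Weekly reports 64 × 0.08 = 5.12
  Discussion 73 × 0.11 = 8.03
  Essays 54 × 0.33 = 17.82
Sum = 71.79
Extra credit: 71.79 + 0 = 71.79
71.79 is ≥ 70 and < 73 → C-

C-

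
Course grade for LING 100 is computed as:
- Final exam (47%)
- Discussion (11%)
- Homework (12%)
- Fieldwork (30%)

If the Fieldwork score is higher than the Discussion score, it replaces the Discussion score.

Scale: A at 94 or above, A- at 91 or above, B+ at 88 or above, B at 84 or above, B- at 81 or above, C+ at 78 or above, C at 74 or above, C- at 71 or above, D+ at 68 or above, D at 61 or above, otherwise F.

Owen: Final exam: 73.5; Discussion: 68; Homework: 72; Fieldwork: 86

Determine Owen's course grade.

Fieldwork (86) > Discussion (68), so Discussion counts as 86.
Weighted total:
  Final exam 73.5 × 0.47 = 34.545
  Discussion 86 × 0.11 = 9.46
  Homework 72 × 0.12 = 8.64
  Fieldwork 86 × 0.3 = 25.8
Sum = 78.445
78.445 is ≥ 78 and < 81 → C+

C+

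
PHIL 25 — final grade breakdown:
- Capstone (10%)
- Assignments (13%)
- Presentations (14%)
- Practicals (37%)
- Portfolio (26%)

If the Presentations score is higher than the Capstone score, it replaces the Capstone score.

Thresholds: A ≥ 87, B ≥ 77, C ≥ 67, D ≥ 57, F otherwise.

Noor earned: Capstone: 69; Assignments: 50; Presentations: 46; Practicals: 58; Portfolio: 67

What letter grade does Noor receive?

Presentations (46) ≤ Capstone (69), so Capstone stays at 69.
Weighted total:
  Capstone 69 × 0.1 = 6.9
  Assignments 50 × 0.13 = 6.5
  Presentations 46 × 0.14 = 6.44
  Practicals 58 × 0.37 = 21.46
  Portfolio 67 × 0.26 = 17.42
Sum = 58.72
58.72 is ≥ 57 and < 67 → D

D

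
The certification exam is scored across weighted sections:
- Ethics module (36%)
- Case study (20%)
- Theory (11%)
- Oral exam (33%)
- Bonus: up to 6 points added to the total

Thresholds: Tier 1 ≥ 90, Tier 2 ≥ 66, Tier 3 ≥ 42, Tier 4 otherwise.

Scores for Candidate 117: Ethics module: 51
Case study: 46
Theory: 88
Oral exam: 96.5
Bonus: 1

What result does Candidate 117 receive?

Tier 2

Weighted total:
  Ethics module 51 × 0.36 = 18.36
  Case study 46 × 0.2 = 9.2
  Theory 88 × 0.11 = 9.68
  Oral exam 96.5 × 0.33 = 31.845
Sum = 69.085
Bonus: 69.085 + 1 = 70.085
70.085 is ≥ 66 and < 90 → Tier 2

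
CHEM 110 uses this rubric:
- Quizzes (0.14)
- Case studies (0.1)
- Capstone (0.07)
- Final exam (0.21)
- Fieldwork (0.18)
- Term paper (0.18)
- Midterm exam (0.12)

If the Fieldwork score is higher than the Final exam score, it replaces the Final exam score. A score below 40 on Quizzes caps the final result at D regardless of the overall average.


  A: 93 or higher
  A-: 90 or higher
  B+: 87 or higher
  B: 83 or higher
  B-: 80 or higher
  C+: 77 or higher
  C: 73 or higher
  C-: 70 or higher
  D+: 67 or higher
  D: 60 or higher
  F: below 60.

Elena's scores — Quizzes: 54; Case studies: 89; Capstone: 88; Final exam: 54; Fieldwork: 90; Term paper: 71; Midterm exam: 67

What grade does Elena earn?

C+

Fieldwork (90) > Final exam (54), so Final exam counts as 90.
Quizzes score 54 ≥ 40: minimum met.
Weighted total:
  Quizzes 54 × 0.14 = 7.56
  Case studies 89 × 0.1 = 8.9
  Capstone 88 × 0.07 = 6.16
  Final exam 90 × 0.21 = 18.9
  Fieldwork 90 × 0.18 = 16.2
  Term paper 71 × 0.18 = 12.78
  Midterm exam 67 × 0.12 = 8.04
Sum = 78.54
78.54 is ≥ 77 and < 80 → C+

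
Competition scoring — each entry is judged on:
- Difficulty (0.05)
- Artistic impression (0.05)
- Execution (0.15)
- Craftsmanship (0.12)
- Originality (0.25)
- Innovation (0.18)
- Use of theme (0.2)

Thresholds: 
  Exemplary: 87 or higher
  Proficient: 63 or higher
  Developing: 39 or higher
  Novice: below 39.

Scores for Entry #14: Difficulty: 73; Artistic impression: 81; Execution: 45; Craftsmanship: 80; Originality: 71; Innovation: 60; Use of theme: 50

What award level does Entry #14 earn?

Developing

Weighted total:
  Difficulty 73 × 0.05 = 3.65
  Artistic impression 81 × 0.05 = 4.05
  Execution 45 × 0.15 = 6.75
  Craftsmanship 80 × 0.12 = 9.6
  Originality 71 × 0.25 = 17.75
  Innovation 60 × 0.18 = 10.8
  Use of theme 50 × 0.2 = 10
Sum = 62.6
62.6 is ≥ 39 and < 63 → Developing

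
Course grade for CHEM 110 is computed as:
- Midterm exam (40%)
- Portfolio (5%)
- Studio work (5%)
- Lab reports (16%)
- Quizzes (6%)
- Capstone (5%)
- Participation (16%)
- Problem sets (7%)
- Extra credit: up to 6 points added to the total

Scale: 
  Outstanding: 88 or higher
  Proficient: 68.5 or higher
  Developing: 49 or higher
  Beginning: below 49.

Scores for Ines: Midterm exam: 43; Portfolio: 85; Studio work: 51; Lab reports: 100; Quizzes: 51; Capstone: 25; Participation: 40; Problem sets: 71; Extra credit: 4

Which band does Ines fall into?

Weighted total:
  Midterm exam 43 × 0.4 = 17.2
  Portfolio 85 × 0.05 = 4.25
  Studio work 51 × 0.05 = 2.55
  Lab reports 100 × 0.16 = 16
  Quizzes 51 × 0.06 = 3.06
  Capstone 25 × 0.05 = 1.25
  Participation 40 × 0.16 = 6.4
  Problem sets 71 × 0.07 = 4.97
Sum = 55.68
Extra credit: 55.68 + 4 = 59.68
59.68 is ≥ 49 and < 68.5 → Developing

Developing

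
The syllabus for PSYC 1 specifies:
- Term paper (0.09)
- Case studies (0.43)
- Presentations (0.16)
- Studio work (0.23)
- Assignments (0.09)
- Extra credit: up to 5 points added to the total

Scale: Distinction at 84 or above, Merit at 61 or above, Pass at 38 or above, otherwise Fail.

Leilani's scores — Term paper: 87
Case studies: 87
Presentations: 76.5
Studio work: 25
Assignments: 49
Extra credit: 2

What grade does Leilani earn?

Merit

Weighted total:
  Term paper 87 × 0.09 = 7.83
  Case studies 87 × 0.43 = 37.41
  Presentations 76.5 × 0.16 = 12.24
  Studio work 25 × 0.23 = 5.75
  Assignments 49 × 0.09 = 4.41
Sum = 67.64
Extra credit: 67.64 + 2 = 69.64
69.64 is ≥ 61 and < 84 → Merit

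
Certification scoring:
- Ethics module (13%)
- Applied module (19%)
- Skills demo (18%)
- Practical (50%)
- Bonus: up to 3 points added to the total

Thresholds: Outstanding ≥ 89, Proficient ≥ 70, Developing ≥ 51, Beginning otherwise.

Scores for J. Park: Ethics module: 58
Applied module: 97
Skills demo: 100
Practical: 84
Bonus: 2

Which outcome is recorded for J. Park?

Proficient

Weighted total:
  Ethics module 58 × 0.13 = 7.54
  Applied module 97 × 0.19 = 18.43
  Skills demo 100 × 0.18 = 18
  Practical 84 × 0.5 = 42
Sum = 85.97
Bonus: 85.97 + 2 = 87.97
87.97 is ≥ 70 and < 89 → Proficient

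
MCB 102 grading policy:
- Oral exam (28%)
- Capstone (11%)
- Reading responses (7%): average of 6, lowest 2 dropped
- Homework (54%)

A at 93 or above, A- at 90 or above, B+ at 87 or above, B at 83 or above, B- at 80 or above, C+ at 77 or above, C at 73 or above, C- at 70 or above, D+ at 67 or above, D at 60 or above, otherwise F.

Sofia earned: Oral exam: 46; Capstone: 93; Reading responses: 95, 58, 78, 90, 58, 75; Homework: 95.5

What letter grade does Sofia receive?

Reading responses: drop 58, 58 → average of remaining 4 = 338/4 = 84.5
Weighted total:
  Oral exam 46 × 0.28 = 12.88
  Capstone 93 × 0.11 = 10.23
  Reading responses 84.5 × 0.07 = 5.915
  Homework 95.5 × 0.54 = 51.57
Sum = 80.595
80.595 is ≥ 80 and < 83 → B-

B-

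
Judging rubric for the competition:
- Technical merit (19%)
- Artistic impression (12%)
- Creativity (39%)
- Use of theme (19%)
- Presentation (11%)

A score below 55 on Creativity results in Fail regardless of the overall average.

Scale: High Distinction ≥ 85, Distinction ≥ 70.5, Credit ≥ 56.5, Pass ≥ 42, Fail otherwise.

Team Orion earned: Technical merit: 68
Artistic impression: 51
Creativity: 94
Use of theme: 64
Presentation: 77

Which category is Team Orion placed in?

Distinction

Creativity score 94 ≥ 55: minimum met.
Weighted total:
  Technical merit 68 × 0.19 = 12.92
  Artistic impression 51 × 0.12 = 6.12
  Creativity 94 × 0.39 = 36.66
  Use of theme 64 × 0.19 = 12.16
  Presentation 77 × 0.11 = 8.47
Sum = 76.33
76.33 is ≥ 70.5 and < 85 → Distinction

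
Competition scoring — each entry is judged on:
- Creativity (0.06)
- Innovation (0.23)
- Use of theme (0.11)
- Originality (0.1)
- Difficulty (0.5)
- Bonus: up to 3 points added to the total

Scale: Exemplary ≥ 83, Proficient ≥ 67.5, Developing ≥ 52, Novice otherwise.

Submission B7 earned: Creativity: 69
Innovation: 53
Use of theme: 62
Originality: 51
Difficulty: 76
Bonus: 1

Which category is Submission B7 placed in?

Weighted total:
  Creativity 69 × 0.06 = 4.14
  Innovation 53 × 0.23 = 12.19
  Use of theme 62 × 0.11 = 6.82
  Originality 51 × 0.1 = 5.1
  Difficulty 76 × 0.5 = 38
Sum = 66.25
Bonus: 66.25 + 1 = 67.25
67.25 is ≥ 52 and < 67.5 → Developing

Developing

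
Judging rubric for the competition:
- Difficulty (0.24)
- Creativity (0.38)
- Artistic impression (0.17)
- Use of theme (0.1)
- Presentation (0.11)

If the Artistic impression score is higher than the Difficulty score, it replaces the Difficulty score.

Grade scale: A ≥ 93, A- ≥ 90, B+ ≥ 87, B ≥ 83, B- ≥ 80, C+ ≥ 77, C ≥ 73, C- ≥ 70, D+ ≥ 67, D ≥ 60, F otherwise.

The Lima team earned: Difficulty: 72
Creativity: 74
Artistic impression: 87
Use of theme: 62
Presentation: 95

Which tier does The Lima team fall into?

B-

Artistic impression (87) > Difficulty (72), so Difficulty counts as 87.
Weighted total:
  Difficulty 87 × 0.24 = 20.88
  Creativity 74 × 0.38 = 28.12
  Artistic impression 87 × 0.17 = 14.79
  Use of theme 62 × 0.1 = 6.2
  Presentation 95 × 0.11 = 10.45
Sum = 80.44
80.44 is ≥ 80 and < 83 → B-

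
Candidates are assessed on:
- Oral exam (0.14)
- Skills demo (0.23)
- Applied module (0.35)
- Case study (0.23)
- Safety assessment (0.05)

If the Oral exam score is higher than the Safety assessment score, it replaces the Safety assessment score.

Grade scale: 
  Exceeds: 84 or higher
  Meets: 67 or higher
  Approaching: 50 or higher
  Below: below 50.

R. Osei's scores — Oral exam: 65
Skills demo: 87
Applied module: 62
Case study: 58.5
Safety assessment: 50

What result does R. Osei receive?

Oral exam (65) > Safety assessment (50), so Safety assessment counts as 65.
Weighted total:
  Oral exam 65 × 0.14 = 9.1
  Skills demo 87 × 0.23 = 20.01
  Applied module 62 × 0.35 = 21.7
  Case study 58.5 × 0.23 = 13.455
  Safety assessment 65 × 0.05 = 3.25
Sum = 67.515
67.515 is ≥ 67 and < 84 → Meets

Meets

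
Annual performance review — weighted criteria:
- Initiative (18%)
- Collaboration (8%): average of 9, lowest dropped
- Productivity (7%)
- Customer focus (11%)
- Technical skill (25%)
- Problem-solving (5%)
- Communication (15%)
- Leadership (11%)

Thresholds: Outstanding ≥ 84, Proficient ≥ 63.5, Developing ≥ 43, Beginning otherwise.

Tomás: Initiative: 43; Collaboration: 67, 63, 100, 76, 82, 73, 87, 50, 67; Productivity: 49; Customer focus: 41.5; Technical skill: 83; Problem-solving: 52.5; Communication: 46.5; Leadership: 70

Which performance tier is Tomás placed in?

Developing

Collaboration: drop 50 → average of remaining 8 = 615/8 = 76.875
Weighted total:
  Initiative 43 × 0.18 = 7.74
  Collaboration 76.875 × 0.08 = 6.15
  Productivity 49 × 0.07 = 3.43
  Customer focus 41.5 × 0.11 = 4.565
  Technical skill 83 × 0.25 = 20.75
  Problem-solving 52.5 × 0.05 = 2.625
  Communication 46.5 × 0.15 = 6.975
  Leadership 70 × 0.11 = 7.7
Sum = 59.935
59.935 is ≥ 43 and < 63.5 → Developing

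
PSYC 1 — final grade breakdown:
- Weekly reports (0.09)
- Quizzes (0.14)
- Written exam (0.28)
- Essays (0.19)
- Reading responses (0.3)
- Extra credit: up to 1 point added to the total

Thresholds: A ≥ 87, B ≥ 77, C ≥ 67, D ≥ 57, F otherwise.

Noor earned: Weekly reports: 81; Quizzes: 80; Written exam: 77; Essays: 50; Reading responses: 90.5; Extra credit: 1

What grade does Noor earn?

Weighted total:
  Weekly reports 81 × 0.09 = 7.29
  Quizzes 80 × 0.14 = 11.2
  Written exam 77 × 0.28 = 21.56
  Essays 50 × 0.19 = 9.5
  Reading responses 90.5 × 0.3 = 27.15
Sum = 76.7
Extra credit: 76.7 + 1 = 77.7
77.7 is ≥ 77 and < 87 → B

B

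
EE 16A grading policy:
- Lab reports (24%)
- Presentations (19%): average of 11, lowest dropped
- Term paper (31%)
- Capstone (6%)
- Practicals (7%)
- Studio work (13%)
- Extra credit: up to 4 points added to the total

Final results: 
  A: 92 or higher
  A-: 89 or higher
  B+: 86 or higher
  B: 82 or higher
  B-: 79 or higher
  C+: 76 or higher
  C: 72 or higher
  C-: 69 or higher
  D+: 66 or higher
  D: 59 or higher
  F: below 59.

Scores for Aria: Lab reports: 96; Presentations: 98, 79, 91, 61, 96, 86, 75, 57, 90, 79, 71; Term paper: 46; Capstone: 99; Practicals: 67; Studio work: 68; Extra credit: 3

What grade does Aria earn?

Presentations: drop 57 → average of remaining 10 = 826/10 = 82.6
Weighted total:
  Lab reports 96 × 0.24 = 23.04
  Presentations 82.6 × 0.19 = 15.694
  Term paper 46 × 0.31 = 14.26
  Capstone 99 × 0.06 = 5.94
  Practicals 67 × 0.07 = 4.69
  Studio work 68 × 0.13 = 8.84
Sum = 72.464
Extra credit: 72.464 + 3 = 75.464
75.464 is ≥ 72 and < 76 → C

C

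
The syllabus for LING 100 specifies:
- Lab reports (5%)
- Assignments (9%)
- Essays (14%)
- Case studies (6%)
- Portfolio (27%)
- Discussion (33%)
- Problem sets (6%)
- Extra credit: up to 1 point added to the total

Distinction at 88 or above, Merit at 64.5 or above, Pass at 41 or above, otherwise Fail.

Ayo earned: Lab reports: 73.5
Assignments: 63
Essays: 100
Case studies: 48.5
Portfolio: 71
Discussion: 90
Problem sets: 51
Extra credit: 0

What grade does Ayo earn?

Merit

Weighted total:
  Lab reports 73.5 × 0.05 = 3.675
  Assignments 63 × 0.09 = 5.67
  Essays 100 × 0.14 = 14
  Case studies 48.5 × 0.06 = 2.91
  Portfolio 71 × 0.27 = 19.17
  Discussion 90 × 0.33 = 29.7
  Problem sets 51 × 0.06 = 3.06
Sum = 78.185
Extra credit: 78.185 + 0 = 78.185
78.185 is ≥ 64.5 and < 88 → Merit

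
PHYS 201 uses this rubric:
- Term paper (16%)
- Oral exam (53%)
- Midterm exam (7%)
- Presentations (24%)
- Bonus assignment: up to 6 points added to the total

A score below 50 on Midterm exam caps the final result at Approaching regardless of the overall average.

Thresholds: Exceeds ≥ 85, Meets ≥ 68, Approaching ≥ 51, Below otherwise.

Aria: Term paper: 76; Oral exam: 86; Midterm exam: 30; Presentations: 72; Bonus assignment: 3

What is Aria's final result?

Midterm exam score 30 < 50: minimum not met.
Weighted total:
  Term paper 76 × 0.16 = 12.16
  Oral exam 86 × 0.53 = 45.58
  Midterm exam 30 × 0.07 = 2.1
  Presentations 72 × 0.24 = 17.28
Sum = 77.12
Bonus assignment: 77.12 + 3 = 80.12
80.12 would be Meets; cap at Approaching applies → Approaching.

Approaching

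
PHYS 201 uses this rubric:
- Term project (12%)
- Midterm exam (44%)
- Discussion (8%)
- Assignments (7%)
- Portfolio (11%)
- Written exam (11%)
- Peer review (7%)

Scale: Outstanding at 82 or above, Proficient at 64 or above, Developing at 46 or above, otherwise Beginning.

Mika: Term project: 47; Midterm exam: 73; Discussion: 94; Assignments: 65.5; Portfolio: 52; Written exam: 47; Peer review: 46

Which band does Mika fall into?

Weighted total:
  Term project 47 × 0.12 = 5.64
  Midterm exam 73 × 0.44 = 32.12
  Discussion 94 × 0.08 = 7.52
  Assignments 65.5 × 0.07 = 4.585
  Portfolio 52 × 0.11 = 5.72
  Written exam 47 × 0.11 = 5.17
  Peer review 46 × 0.07 = 3.22
Sum = 63.975
63.975 is ≥ 46 and < 64 → Developing

Developing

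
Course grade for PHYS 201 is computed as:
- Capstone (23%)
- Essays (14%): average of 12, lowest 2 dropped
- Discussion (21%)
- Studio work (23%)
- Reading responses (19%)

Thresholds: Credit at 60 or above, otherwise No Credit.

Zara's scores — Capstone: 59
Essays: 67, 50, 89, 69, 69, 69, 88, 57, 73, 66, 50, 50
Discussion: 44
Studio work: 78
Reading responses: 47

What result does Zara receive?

No Credit

Essays: drop 50, 50 → average of remaining 10 = 697/10 = 69.7
Weighted total:
  Capstone 59 × 0.23 = 13.57
  Essays 69.7 × 0.14 = 9.758
  Discussion 44 × 0.21 = 9.24
  Studio work 78 × 0.23 = 17.94
  Reading responses 47 × 0.19 = 8.93
Sum = 59.438
59.438 < 60 → No Credit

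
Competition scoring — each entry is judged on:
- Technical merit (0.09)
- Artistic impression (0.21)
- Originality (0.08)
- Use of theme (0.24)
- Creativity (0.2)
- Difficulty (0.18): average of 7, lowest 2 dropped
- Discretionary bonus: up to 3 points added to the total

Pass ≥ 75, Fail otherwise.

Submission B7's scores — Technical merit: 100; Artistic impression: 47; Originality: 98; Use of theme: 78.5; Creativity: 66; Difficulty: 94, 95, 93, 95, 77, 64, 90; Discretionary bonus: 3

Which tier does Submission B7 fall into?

Pass

Difficulty: drop 64, 77 → average of remaining 5 = 467/5 = 93.4
Weighted total:
  Technical merit 100 × 0.09 = 9
  Artistic impression 47 × 0.21 = 9.87
  Originality 98 × 0.08 = 7.84
  Use of theme 78.5 × 0.24 = 18.84
  Creativity 66 × 0.2 = 13.2
  Difficulty 93.4 × 0.18 = 16.812
Sum = 75.562
Discretionary bonus: 75.562 + 3 = 78.562
78.562 ≥ 75 → Pass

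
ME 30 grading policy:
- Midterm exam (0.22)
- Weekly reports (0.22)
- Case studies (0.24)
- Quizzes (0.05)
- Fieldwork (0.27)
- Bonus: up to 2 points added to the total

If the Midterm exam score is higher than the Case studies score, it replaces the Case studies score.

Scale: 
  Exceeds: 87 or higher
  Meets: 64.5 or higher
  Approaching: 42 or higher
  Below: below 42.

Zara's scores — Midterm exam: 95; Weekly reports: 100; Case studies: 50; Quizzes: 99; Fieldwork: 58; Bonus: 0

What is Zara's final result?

Midterm exam (95) > Case studies (50), so Case studies counts as 95.
Weighted total:
  Midterm exam 95 × 0.22 = 20.9
  Weekly reports 100 × 0.22 = 22
  Case studies 95 × 0.24 = 22.8
  Quizzes 99 × 0.05 = 4.95
  Fieldwork 58 × 0.27 = 15.66
Sum = 86.31
Bonus: 86.31 + 0 = 86.31
86.31 is ≥ 64.5 and < 87 → Meets

Meets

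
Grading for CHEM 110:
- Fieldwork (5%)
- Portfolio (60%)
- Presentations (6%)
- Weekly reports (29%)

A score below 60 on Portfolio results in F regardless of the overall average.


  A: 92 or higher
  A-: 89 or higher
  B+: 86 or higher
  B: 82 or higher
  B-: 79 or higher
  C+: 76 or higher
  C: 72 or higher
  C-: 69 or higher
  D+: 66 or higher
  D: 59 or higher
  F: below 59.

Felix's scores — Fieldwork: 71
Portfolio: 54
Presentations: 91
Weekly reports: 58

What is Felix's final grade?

Portfolio score 54 < 60: minimum not met.
Weighted total:
  Fieldwork 71 × 0.05 = 3.55
  Portfolio 54 × 0.6 = 32.4
  Presentations 91 × 0.06 = 5.46
  Weekly reports 58 × 0.29 = 16.82
Sum = 58.23
Because the Portfolio minimum was not met, the result is F.

F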